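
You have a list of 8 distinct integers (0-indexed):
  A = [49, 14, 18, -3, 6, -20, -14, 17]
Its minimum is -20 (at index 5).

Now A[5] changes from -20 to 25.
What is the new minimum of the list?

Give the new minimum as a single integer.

Answer: -14

Derivation:
Old min = -20 (at index 5)
Change: A[5] -20 -> 25
Changed element WAS the min. Need to check: is 25 still <= all others?
  Min of remaining elements: -14
  New min = min(25, -14) = -14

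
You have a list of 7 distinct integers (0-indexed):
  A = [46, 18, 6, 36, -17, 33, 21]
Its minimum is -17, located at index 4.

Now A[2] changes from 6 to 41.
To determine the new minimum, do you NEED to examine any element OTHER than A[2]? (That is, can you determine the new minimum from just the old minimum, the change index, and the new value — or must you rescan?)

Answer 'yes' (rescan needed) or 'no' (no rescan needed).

Answer: no

Derivation:
Old min = -17 at index 4
Change at index 2: 6 -> 41
Index 2 was NOT the min. New min = min(-17, 41). No rescan of other elements needed.
Needs rescan: no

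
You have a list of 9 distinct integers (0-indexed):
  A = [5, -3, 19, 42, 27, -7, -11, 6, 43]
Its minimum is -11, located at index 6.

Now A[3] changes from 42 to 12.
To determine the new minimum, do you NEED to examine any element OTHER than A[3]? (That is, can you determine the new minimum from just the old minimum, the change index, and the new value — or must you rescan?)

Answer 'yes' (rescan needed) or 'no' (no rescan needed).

Old min = -11 at index 6
Change at index 3: 42 -> 12
Index 3 was NOT the min. New min = min(-11, 12). No rescan of other elements needed.
Needs rescan: no

Answer: no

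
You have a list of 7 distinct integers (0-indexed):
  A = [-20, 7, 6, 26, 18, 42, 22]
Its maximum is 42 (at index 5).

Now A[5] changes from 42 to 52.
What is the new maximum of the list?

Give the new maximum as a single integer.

Old max = 42 (at index 5)
Change: A[5] 42 -> 52
Changed element WAS the max -> may need rescan.
  Max of remaining elements: 26
  New max = max(52, 26) = 52

Answer: 52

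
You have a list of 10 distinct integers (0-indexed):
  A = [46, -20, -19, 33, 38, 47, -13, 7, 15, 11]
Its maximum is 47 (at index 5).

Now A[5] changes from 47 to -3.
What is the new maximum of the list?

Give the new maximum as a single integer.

Old max = 47 (at index 5)
Change: A[5] 47 -> -3
Changed element WAS the max -> may need rescan.
  Max of remaining elements: 46
  New max = max(-3, 46) = 46

Answer: 46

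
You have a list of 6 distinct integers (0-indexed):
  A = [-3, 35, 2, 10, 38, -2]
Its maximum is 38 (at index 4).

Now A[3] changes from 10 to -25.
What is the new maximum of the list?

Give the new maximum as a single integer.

Answer: 38

Derivation:
Old max = 38 (at index 4)
Change: A[3] 10 -> -25
Changed element was NOT the old max.
  New max = max(old_max, new_val) = max(38, -25) = 38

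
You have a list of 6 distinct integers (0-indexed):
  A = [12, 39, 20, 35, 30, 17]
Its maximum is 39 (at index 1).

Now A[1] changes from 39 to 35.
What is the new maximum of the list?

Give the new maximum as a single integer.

Old max = 39 (at index 1)
Change: A[1] 39 -> 35
Changed element WAS the max -> may need rescan.
  Max of remaining elements: 35
  New max = max(35, 35) = 35

Answer: 35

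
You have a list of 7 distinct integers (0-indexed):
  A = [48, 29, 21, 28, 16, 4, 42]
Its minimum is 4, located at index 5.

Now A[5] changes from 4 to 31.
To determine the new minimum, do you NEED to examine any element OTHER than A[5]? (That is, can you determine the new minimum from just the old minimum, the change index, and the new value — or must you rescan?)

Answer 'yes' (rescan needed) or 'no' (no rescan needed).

Answer: yes

Derivation:
Old min = 4 at index 5
Change at index 5: 4 -> 31
Index 5 WAS the min and new value 31 > old min 4. Must rescan other elements to find the new min.
Needs rescan: yes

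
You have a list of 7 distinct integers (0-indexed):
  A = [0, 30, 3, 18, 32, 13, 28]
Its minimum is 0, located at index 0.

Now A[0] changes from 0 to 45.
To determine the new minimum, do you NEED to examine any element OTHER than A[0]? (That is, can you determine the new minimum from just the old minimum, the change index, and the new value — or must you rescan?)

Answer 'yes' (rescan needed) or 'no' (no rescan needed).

Answer: yes

Derivation:
Old min = 0 at index 0
Change at index 0: 0 -> 45
Index 0 WAS the min and new value 45 > old min 0. Must rescan other elements to find the new min.
Needs rescan: yes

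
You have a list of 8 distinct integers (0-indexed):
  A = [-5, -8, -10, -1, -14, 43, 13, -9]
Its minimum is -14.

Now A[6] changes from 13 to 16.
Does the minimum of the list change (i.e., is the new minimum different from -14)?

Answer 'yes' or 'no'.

Answer: no

Derivation:
Old min = -14
Change: A[6] 13 -> 16
Changed element was NOT the min; min changes only if 16 < -14.
New min = -14; changed? no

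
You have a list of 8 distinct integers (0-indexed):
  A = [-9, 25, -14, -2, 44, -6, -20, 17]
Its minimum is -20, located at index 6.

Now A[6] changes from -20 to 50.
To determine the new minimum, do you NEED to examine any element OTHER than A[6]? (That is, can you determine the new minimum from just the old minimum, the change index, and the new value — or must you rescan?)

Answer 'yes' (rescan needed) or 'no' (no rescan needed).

Answer: yes

Derivation:
Old min = -20 at index 6
Change at index 6: -20 -> 50
Index 6 WAS the min and new value 50 > old min -20. Must rescan other elements to find the new min.
Needs rescan: yes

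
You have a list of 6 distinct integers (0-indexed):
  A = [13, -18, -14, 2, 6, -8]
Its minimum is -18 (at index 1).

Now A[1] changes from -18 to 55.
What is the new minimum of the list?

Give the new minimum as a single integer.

Old min = -18 (at index 1)
Change: A[1] -18 -> 55
Changed element WAS the min. Need to check: is 55 still <= all others?
  Min of remaining elements: -14
  New min = min(55, -14) = -14

Answer: -14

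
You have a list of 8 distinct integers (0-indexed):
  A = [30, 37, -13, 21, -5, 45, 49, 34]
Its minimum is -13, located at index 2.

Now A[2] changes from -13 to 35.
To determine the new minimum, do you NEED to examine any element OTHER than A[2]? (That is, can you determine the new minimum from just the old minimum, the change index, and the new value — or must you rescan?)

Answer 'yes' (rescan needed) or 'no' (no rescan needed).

Old min = -13 at index 2
Change at index 2: -13 -> 35
Index 2 WAS the min and new value 35 > old min -13. Must rescan other elements to find the new min.
Needs rescan: yes

Answer: yes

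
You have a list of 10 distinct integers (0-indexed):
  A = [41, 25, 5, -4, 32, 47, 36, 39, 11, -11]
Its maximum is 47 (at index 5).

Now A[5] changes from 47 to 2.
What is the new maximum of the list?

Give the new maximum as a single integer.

Old max = 47 (at index 5)
Change: A[5] 47 -> 2
Changed element WAS the max -> may need rescan.
  Max of remaining elements: 41
  New max = max(2, 41) = 41

Answer: 41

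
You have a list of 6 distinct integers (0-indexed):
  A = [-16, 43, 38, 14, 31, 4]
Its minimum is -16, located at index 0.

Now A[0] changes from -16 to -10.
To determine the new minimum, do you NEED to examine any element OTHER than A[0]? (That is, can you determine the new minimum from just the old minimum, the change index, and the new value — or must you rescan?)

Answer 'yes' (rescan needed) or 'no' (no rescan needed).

Answer: yes

Derivation:
Old min = -16 at index 0
Change at index 0: -16 -> -10
Index 0 WAS the min and new value -10 > old min -16. Must rescan other elements to find the new min.
Needs rescan: yes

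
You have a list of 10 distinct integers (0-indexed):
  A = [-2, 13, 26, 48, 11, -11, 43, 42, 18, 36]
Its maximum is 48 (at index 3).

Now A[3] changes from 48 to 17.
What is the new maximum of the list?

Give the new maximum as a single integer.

Old max = 48 (at index 3)
Change: A[3] 48 -> 17
Changed element WAS the max -> may need rescan.
  Max of remaining elements: 43
  New max = max(17, 43) = 43

Answer: 43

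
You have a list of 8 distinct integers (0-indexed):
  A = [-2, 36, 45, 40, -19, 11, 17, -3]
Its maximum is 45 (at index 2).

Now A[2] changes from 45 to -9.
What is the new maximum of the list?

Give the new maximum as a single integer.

Answer: 40

Derivation:
Old max = 45 (at index 2)
Change: A[2] 45 -> -9
Changed element WAS the max -> may need rescan.
  Max of remaining elements: 40
  New max = max(-9, 40) = 40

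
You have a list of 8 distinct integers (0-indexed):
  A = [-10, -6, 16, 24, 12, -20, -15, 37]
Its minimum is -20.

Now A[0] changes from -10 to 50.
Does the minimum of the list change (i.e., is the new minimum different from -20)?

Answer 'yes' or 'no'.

Answer: no

Derivation:
Old min = -20
Change: A[0] -10 -> 50
Changed element was NOT the min; min changes only if 50 < -20.
New min = -20; changed? no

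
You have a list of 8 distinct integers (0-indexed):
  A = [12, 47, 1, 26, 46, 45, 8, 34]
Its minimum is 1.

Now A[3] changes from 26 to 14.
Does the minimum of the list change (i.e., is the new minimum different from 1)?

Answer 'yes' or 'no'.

Answer: no

Derivation:
Old min = 1
Change: A[3] 26 -> 14
Changed element was NOT the min; min changes only if 14 < 1.
New min = 1; changed? no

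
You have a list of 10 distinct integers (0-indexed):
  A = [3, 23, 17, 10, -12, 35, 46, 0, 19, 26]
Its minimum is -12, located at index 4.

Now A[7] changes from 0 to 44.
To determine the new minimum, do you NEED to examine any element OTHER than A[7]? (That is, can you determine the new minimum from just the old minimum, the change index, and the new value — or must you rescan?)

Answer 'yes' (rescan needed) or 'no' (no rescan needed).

Old min = -12 at index 4
Change at index 7: 0 -> 44
Index 7 was NOT the min. New min = min(-12, 44). No rescan of other elements needed.
Needs rescan: no

Answer: no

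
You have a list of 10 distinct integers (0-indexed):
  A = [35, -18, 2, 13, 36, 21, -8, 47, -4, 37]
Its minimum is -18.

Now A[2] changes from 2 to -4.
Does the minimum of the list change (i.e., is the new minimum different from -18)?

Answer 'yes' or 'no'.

Answer: no

Derivation:
Old min = -18
Change: A[2] 2 -> -4
Changed element was NOT the min; min changes only if -4 < -18.
New min = -18; changed? no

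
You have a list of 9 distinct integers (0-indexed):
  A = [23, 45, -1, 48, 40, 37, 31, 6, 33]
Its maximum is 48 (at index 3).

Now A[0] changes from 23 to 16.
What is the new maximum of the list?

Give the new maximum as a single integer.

Answer: 48

Derivation:
Old max = 48 (at index 3)
Change: A[0] 23 -> 16
Changed element was NOT the old max.
  New max = max(old_max, new_val) = max(48, 16) = 48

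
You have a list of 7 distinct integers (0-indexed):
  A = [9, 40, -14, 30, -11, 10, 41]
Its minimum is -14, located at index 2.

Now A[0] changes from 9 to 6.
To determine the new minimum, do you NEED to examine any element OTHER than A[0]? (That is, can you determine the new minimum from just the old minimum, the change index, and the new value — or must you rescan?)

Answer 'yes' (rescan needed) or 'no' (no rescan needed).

Old min = -14 at index 2
Change at index 0: 9 -> 6
Index 0 was NOT the min. New min = min(-14, 6). No rescan of other elements needed.
Needs rescan: no

Answer: no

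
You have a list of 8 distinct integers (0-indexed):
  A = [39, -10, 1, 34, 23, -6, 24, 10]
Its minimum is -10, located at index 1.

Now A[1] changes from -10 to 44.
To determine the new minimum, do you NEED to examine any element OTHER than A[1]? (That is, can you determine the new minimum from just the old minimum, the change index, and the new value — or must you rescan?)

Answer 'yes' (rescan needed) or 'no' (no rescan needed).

Old min = -10 at index 1
Change at index 1: -10 -> 44
Index 1 WAS the min and new value 44 > old min -10. Must rescan other elements to find the new min.
Needs rescan: yes

Answer: yes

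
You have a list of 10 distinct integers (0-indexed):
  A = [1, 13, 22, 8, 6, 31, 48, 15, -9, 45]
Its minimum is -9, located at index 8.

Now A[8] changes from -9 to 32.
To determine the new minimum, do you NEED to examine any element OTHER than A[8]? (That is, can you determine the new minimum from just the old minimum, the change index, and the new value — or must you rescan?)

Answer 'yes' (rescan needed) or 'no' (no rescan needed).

Answer: yes

Derivation:
Old min = -9 at index 8
Change at index 8: -9 -> 32
Index 8 WAS the min and new value 32 > old min -9. Must rescan other elements to find the new min.
Needs rescan: yes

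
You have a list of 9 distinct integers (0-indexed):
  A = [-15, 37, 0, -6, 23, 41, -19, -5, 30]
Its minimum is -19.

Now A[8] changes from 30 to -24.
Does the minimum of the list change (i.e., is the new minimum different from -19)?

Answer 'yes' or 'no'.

Old min = -19
Change: A[8] 30 -> -24
Changed element was NOT the min; min changes only if -24 < -19.
New min = -24; changed? yes

Answer: yes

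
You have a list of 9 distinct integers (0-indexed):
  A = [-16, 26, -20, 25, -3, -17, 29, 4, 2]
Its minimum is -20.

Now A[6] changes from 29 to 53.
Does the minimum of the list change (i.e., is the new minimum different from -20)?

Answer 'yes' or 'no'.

Old min = -20
Change: A[6] 29 -> 53
Changed element was NOT the min; min changes only if 53 < -20.
New min = -20; changed? no

Answer: no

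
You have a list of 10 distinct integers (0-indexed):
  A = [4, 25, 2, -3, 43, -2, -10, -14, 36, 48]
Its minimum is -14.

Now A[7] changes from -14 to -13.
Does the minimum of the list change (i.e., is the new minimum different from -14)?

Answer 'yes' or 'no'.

Old min = -14
Change: A[7] -14 -> -13
Changed element was the min; new min must be rechecked.
New min = -13; changed? yes

Answer: yes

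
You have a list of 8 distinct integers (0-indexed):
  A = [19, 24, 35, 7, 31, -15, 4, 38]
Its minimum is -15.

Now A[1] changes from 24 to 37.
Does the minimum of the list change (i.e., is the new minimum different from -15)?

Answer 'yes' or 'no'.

Old min = -15
Change: A[1] 24 -> 37
Changed element was NOT the min; min changes only if 37 < -15.
New min = -15; changed? no

Answer: no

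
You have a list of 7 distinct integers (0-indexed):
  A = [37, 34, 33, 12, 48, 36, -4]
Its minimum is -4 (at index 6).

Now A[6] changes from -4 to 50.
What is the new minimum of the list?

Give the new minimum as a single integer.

Answer: 12

Derivation:
Old min = -4 (at index 6)
Change: A[6] -4 -> 50
Changed element WAS the min. Need to check: is 50 still <= all others?
  Min of remaining elements: 12
  New min = min(50, 12) = 12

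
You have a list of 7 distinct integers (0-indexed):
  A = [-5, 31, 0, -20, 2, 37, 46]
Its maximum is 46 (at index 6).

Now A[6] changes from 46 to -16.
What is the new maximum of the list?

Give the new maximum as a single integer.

Old max = 46 (at index 6)
Change: A[6] 46 -> -16
Changed element WAS the max -> may need rescan.
  Max of remaining elements: 37
  New max = max(-16, 37) = 37

Answer: 37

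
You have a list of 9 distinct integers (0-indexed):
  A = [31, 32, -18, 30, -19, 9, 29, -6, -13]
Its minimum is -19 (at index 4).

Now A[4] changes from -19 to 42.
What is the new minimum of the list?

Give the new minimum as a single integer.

Old min = -19 (at index 4)
Change: A[4] -19 -> 42
Changed element WAS the min. Need to check: is 42 still <= all others?
  Min of remaining elements: -18
  New min = min(42, -18) = -18

Answer: -18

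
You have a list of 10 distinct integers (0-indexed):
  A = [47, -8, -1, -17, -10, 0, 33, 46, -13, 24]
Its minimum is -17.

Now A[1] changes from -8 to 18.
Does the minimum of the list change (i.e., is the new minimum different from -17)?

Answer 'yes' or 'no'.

Answer: no

Derivation:
Old min = -17
Change: A[1] -8 -> 18
Changed element was NOT the min; min changes only if 18 < -17.
New min = -17; changed? no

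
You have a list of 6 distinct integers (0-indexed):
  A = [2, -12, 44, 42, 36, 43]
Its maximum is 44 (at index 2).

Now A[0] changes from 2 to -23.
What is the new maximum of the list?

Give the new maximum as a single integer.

Answer: 44

Derivation:
Old max = 44 (at index 2)
Change: A[0] 2 -> -23
Changed element was NOT the old max.
  New max = max(old_max, new_val) = max(44, -23) = 44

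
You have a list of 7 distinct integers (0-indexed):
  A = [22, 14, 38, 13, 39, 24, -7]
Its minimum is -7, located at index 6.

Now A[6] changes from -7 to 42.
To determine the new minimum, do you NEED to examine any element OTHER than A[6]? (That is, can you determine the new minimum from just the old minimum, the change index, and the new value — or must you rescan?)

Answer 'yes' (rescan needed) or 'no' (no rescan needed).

Answer: yes

Derivation:
Old min = -7 at index 6
Change at index 6: -7 -> 42
Index 6 WAS the min and new value 42 > old min -7. Must rescan other elements to find the new min.
Needs rescan: yes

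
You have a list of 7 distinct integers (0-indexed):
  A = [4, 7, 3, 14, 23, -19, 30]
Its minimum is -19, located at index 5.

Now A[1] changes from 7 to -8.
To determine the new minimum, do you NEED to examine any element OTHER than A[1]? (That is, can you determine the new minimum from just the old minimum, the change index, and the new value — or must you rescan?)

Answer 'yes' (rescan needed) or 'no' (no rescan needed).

Answer: no

Derivation:
Old min = -19 at index 5
Change at index 1: 7 -> -8
Index 1 was NOT the min. New min = min(-19, -8). No rescan of other elements needed.
Needs rescan: no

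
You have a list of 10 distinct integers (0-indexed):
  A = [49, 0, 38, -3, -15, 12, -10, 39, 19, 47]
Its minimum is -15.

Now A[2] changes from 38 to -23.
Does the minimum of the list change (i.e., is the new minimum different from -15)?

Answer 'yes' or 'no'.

Answer: yes

Derivation:
Old min = -15
Change: A[2] 38 -> -23
Changed element was NOT the min; min changes only if -23 < -15.
New min = -23; changed? yes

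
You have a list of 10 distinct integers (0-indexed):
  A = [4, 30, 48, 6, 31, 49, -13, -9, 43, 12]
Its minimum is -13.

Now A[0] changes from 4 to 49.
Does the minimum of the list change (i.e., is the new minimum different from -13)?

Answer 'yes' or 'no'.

Answer: no

Derivation:
Old min = -13
Change: A[0] 4 -> 49
Changed element was NOT the min; min changes only if 49 < -13.
New min = -13; changed? no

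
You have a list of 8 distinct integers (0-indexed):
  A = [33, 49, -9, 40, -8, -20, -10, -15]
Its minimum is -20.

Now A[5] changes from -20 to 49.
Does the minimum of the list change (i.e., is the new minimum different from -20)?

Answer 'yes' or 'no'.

Old min = -20
Change: A[5] -20 -> 49
Changed element was the min; new min must be rechecked.
New min = -15; changed? yes

Answer: yes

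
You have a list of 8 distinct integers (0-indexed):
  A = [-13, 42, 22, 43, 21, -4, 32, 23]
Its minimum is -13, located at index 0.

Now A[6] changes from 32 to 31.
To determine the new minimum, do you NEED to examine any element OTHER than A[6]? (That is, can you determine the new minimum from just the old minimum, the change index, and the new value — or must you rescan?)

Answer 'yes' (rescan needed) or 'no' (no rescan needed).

Old min = -13 at index 0
Change at index 6: 32 -> 31
Index 6 was NOT the min. New min = min(-13, 31). No rescan of other elements needed.
Needs rescan: no

Answer: no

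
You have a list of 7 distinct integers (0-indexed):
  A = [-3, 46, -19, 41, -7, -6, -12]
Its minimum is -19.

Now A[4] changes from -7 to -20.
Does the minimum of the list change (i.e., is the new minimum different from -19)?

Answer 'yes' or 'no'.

Old min = -19
Change: A[4] -7 -> -20
Changed element was NOT the min; min changes only if -20 < -19.
New min = -20; changed? yes

Answer: yes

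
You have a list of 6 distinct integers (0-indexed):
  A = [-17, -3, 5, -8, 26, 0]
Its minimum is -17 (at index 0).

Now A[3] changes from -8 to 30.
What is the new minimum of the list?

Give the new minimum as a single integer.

Old min = -17 (at index 0)
Change: A[3] -8 -> 30
Changed element was NOT the old min.
  New min = min(old_min, new_val) = min(-17, 30) = -17

Answer: -17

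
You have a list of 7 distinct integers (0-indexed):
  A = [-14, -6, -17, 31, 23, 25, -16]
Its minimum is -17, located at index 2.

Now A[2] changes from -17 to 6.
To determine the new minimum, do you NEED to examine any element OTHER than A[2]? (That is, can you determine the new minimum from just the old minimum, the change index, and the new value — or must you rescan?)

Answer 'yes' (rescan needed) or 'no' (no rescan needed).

Answer: yes

Derivation:
Old min = -17 at index 2
Change at index 2: -17 -> 6
Index 2 WAS the min and new value 6 > old min -17. Must rescan other elements to find the new min.
Needs rescan: yes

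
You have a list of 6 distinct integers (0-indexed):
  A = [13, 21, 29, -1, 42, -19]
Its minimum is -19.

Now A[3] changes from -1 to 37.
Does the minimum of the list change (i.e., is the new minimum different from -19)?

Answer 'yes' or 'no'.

Old min = -19
Change: A[3] -1 -> 37
Changed element was NOT the min; min changes only if 37 < -19.
New min = -19; changed? no

Answer: no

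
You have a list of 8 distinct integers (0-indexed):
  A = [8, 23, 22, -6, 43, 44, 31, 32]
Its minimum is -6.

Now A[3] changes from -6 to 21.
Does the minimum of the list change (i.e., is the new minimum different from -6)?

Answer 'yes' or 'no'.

Answer: yes

Derivation:
Old min = -6
Change: A[3] -6 -> 21
Changed element was the min; new min must be rechecked.
New min = 8; changed? yes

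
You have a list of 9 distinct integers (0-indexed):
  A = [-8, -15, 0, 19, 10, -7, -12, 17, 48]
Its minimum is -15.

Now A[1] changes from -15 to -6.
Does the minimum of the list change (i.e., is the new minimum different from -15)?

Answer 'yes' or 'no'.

Old min = -15
Change: A[1] -15 -> -6
Changed element was the min; new min must be rechecked.
New min = -12; changed? yes

Answer: yes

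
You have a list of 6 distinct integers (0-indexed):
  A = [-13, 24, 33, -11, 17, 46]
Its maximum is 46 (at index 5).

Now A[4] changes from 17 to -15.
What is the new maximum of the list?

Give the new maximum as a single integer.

Old max = 46 (at index 5)
Change: A[4] 17 -> -15
Changed element was NOT the old max.
  New max = max(old_max, new_val) = max(46, -15) = 46

Answer: 46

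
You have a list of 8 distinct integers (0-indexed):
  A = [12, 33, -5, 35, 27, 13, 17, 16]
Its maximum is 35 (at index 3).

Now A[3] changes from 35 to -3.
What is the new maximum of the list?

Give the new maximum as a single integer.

Old max = 35 (at index 3)
Change: A[3] 35 -> -3
Changed element WAS the max -> may need rescan.
  Max of remaining elements: 33
  New max = max(-3, 33) = 33

Answer: 33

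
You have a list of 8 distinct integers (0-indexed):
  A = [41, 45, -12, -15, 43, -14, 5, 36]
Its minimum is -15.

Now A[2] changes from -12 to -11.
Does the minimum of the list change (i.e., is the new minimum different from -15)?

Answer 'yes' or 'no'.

Old min = -15
Change: A[2] -12 -> -11
Changed element was NOT the min; min changes only if -11 < -15.
New min = -15; changed? no

Answer: no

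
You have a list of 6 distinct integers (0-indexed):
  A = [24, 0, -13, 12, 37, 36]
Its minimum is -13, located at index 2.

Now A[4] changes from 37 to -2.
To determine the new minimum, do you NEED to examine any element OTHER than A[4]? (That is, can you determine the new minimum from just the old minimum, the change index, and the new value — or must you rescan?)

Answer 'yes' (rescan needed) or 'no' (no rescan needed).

Old min = -13 at index 2
Change at index 4: 37 -> -2
Index 4 was NOT the min. New min = min(-13, -2). No rescan of other elements needed.
Needs rescan: no

Answer: no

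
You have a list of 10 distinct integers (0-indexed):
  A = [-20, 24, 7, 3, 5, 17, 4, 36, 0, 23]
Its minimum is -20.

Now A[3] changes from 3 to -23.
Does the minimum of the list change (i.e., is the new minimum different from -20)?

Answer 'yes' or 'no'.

Answer: yes

Derivation:
Old min = -20
Change: A[3] 3 -> -23
Changed element was NOT the min; min changes only if -23 < -20.
New min = -23; changed? yes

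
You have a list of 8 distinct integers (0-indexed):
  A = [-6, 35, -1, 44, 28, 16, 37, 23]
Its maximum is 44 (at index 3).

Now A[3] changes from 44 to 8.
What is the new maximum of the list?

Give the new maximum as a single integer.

Answer: 37

Derivation:
Old max = 44 (at index 3)
Change: A[3] 44 -> 8
Changed element WAS the max -> may need rescan.
  Max of remaining elements: 37
  New max = max(8, 37) = 37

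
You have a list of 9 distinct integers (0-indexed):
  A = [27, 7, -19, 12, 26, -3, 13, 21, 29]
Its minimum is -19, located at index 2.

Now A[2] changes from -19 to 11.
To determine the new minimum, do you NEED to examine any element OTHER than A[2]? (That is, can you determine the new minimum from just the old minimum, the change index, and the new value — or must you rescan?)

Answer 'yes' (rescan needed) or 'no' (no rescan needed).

Old min = -19 at index 2
Change at index 2: -19 -> 11
Index 2 WAS the min and new value 11 > old min -19. Must rescan other elements to find the new min.
Needs rescan: yes

Answer: yes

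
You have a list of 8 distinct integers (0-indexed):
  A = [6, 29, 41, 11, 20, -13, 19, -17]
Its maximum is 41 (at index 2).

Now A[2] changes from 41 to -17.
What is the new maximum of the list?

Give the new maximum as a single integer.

Answer: 29

Derivation:
Old max = 41 (at index 2)
Change: A[2] 41 -> -17
Changed element WAS the max -> may need rescan.
  Max of remaining elements: 29
  New max = max(-17, 29) = 29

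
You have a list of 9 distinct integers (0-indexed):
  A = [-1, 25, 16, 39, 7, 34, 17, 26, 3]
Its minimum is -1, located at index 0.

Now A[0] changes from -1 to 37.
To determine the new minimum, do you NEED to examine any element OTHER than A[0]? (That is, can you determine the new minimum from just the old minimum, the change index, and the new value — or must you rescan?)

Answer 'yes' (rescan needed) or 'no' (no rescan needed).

Old min = -1 at index 0
Change at index 0: -1 -> 37
Index 0 WAS the min and new value 37 > old min -1. Must rescan other elements to find the new min.
Needs rescan: yes

Answer: yes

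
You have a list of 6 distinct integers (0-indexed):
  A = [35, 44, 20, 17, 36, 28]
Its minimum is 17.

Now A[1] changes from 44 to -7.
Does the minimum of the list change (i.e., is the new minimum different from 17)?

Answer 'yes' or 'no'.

Answer: yes

Derivation:
Old min = 17
Change: A[1] 44 -> -7
Changed element was NOT the min; min changes only if -7 < 17.
New min = -7; changed? yes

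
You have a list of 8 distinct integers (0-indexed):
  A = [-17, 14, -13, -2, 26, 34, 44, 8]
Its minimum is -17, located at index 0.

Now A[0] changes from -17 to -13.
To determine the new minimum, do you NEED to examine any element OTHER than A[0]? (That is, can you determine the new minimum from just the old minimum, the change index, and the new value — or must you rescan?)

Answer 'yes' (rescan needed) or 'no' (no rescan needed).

Old min = -17 at index 0
Change at index 0: -17 -> -13
Index 0 WAS the min and new value -13 > old min -17. Must rescan other elements to find the new min.
Needs rescan: yes

Answer: yes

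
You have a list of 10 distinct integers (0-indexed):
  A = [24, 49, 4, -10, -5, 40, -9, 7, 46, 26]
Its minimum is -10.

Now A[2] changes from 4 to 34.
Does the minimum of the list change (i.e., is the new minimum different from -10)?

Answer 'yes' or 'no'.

Answer: no

Derivation:
Old min = -10
Change: A[2] 4 -> 34
Changed element was NOT the min; min changes only if 34 < -10.
New min = -10; changed? no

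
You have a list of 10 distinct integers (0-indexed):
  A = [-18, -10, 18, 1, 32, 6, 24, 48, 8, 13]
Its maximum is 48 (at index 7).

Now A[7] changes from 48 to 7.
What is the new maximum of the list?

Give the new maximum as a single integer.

Answer: 32

Derivation:
Old max = 48 (at index 7)
Change: A[7] 48 -> 7
Changed element WAS the max -> may need rescan.
  Max of remaining elements: 32
  New max = max(7, 32) = 32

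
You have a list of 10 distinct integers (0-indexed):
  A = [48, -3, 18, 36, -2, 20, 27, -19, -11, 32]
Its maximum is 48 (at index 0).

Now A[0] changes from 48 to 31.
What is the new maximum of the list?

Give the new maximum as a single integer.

Old max = 48 (at index 0)
Change: A[0] 48 -> 31
Changed element WAS the max -> may need rescan.
  Max of remaining elements: 36
  New max = max(31, 36) = 36

Answer: 36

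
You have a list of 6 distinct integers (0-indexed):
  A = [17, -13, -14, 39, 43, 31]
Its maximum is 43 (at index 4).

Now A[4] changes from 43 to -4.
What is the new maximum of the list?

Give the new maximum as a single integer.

Answer: 39

Derivation:
Old max = 43 (at index 4)
Change: A[4] 43 -> -4
Changed element WAS the max -> may need rescan.
  Max of remaining elements: 39
  New max = max(-4, 39) = 39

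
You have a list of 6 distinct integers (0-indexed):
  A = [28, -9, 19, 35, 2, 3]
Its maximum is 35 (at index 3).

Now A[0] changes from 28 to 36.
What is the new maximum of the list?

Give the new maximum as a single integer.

Old max = 35 (at index 3)
Change: A[0] 28 -> 36
Changed element was NOT the old max.
  New max = max(old_max, new_val) = max(35, 36) = 36

Answer: 36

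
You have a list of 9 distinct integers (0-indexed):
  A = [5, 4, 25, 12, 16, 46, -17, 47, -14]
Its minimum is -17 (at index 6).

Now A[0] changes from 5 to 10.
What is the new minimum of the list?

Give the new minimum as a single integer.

Answer: -17

Derivation:
Old min = -17 (at index 6)
Change: A[0] 5 -> 10
Changed element was NOT the old min.
  New min = min(old_min, new_val) = min(-17, 10) = -17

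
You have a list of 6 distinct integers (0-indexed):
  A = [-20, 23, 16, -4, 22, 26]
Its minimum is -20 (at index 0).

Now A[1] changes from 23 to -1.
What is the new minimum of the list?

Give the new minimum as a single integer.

Old min = -20 (at index 0)
Change: A[1] 23 -> -1
Changed element was NOT the old min.
  New min = min(old_min, new_val) = min(-20, -1) = -20

Answer: -20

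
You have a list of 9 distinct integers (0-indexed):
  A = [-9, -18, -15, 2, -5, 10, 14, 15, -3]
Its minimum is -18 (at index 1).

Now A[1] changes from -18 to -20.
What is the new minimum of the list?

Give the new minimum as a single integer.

Old min = -18 (at index 1)
Change: A[1] -18 -> -20
Changed element WAS the min. Need to check: is -20 still <= all others?
  Min of remaining elements: -15
  New min = min(-20, -15) = -20

Answer: -20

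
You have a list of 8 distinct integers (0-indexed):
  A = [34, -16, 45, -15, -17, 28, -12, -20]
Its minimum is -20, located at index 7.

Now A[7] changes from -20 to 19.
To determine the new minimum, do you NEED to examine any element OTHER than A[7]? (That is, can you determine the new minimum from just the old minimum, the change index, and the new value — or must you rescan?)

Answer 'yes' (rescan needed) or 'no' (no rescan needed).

Answer: yes

Derivation:
Old min = -20 at index 7
Change at index 7: -20 -> 19
Index 7 WAS the min and new value 19 > old min -20. Must rescan other elements to find the new min.
Needs rescan: yes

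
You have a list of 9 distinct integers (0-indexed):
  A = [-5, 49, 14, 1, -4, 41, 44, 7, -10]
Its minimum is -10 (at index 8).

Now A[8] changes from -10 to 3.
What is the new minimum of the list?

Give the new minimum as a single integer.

Answer: -5

Derivation:
Old min = -10 (at index 8)
Change: A[8] -10 -> 3
Changed element WAS the min. Need to check: is 3 still <= all others?
  Min of remaining elements: -5
  New min = min(3, -5) = -5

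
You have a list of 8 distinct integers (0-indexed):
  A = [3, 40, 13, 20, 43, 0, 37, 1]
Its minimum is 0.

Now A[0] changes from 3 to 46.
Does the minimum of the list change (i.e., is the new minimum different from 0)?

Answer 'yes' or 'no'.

Old min = 0
Change: A[0] 3 -> 46
Changed element was NOT the min; min changes only if 46 < 0.
New min = 0; changed? no

Answer: no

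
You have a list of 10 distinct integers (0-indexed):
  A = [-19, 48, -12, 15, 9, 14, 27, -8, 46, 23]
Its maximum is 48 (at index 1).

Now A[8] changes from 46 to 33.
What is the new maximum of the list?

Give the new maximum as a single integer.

Old max = 48 (at index 1)
Change: A[8] 46 -> 33
Changed element was NOT the old max.
  New max = max(old_max, new_val) = max(48, 33) = 48

Answer: 48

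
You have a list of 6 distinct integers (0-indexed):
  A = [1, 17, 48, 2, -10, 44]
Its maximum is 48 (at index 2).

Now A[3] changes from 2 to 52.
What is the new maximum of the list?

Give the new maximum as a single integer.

Answer: 52

Derivation:
Old max = 48 (at index 2)
Change: A[3] 2 -> 52
Changed element was NOT the old max.
  New max = max(old_max, new_val) = max(48, 52) = 52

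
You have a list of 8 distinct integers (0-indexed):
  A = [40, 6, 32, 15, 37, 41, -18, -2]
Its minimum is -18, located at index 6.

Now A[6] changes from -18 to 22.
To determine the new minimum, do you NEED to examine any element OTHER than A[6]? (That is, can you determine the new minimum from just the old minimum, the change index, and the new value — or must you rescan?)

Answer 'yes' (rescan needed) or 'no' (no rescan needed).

Answer: yes

Derivation:
Old min = -18 at index 6
Change at index 6: -18 -> 22
Index 6 WAS the min and new value 22 > old min -18. Must rescan other elements to find the new min.
Needs rescan: yes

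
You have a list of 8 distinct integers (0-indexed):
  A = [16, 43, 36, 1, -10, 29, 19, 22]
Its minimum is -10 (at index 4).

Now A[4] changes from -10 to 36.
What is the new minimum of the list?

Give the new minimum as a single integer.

Old min = -10 (at index 4)
Change: A[4] -10 -> 36
Changed element WAS the min. Need to check: is 36 still <= all others?
  Min of remaining elements: 1
  New min = min(36, 1) = 1

Answer: 1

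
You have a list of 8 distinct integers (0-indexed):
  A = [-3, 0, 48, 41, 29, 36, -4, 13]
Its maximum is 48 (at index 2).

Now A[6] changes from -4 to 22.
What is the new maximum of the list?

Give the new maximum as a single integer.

Answer: 48

Derivation:
Old max = 48 (at index 2)
Change: A[6] -4 -> 22
Changed element was NOT the old max.
  New max = max(old_max, new_val) = max(48, 22) = 48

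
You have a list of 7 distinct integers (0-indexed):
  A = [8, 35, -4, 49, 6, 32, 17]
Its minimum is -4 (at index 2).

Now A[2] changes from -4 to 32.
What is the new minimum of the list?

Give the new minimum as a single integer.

Answer: 6

Derivation:
Old min = -4 (at index 2)
Change: A[2] -4 -> 32
Changed element WAS the min. Need to check: is 32 still <= all others?
  Min of remaining elements: 6
  New min = min(32, 6) = 6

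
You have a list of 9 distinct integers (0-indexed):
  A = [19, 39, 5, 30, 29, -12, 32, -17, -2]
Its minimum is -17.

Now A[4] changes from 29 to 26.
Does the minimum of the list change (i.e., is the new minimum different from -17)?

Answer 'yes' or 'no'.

Answer: no

Derivation:
Old min = -17
Change: A[4] 29 -> 26
Changed element was NOT the min; min changes only if 26 < -17.
New min = -17; changed? no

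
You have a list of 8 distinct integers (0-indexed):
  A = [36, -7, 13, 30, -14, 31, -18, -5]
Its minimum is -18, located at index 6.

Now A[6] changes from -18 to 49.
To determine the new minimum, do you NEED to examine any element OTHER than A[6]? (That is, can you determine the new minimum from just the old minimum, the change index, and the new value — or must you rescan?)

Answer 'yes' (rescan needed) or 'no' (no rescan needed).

Old min = -18 at index 6
Change at index 6: -18 -> 49
Index 6 WAS the min and new value 49 > old min -18. Must rescan other elements to find the new min.
Needs rescan: yes

Answer: yes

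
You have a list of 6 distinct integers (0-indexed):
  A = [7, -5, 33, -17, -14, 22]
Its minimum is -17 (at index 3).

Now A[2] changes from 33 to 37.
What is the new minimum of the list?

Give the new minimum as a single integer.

Old min = -17 (at index 3)
Change: A[2] 33 -> 37
Changed element was NOT the old min.
  New min = min(old_min, new_val) = min(-17, 37) = -17

Answer: -17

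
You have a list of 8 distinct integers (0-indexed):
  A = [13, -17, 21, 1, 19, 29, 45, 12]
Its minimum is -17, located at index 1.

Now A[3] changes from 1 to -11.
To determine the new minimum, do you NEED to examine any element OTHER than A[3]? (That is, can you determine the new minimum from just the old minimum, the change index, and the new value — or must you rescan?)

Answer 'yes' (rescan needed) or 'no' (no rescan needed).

Answer: no

Derivation:
Old min = -17 at index 1
Change at index 3: 1 -> -11
Index 3 was NOT the min. New min = min(-17, -11). No rescan of other elements needed.
Needs rescan: no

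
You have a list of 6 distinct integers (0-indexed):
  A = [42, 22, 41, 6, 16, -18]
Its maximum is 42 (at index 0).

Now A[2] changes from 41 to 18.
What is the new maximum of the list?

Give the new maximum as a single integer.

Answer: 42

Derivation:
Old max = 42 (at index 0)
Change: A[2] 41 -> 18
Changed element was NOT the old max.
  New max = max(old_max, new_val) = max(42, 18) = 42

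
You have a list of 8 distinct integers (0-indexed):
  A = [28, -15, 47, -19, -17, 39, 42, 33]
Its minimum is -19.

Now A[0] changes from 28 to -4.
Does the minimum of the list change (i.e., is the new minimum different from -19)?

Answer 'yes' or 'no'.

Answer: no

Derivation:
Old min = -19
Change: A[0] 28 -> -4
Changed element was NOT the min; min changes only if -4 < -19.
New min = -19; changed? no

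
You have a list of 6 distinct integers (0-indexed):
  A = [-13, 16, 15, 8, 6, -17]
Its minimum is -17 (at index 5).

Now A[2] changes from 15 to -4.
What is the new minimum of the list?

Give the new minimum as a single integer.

Old min = -17 (at index 5)
Change: A[2] 15 -> -4
Changed element was NOT the old min.
  New min = min(old_min, new_val) = min(-17, -4) = -17

Answer: -17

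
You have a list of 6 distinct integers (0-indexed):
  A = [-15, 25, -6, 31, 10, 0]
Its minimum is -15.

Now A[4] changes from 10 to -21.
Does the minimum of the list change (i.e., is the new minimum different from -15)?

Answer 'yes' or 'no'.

Old min = -15
Change: A[4] 10 -> -21
Changed element was NOT the min; min changes only if -21 < -15.
New min = -21; changed? yes

Answer: yes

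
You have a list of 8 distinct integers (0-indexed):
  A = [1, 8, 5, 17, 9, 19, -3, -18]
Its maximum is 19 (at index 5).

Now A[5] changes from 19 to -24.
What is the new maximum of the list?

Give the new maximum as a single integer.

Old max = 19 (at index 5)
Change: A[5] 19 -> -24
Changed element WAS the max -> may need rescan.
  Max of remaining elements: 17
  New max = max(-24, 17) = 17

Answer: 17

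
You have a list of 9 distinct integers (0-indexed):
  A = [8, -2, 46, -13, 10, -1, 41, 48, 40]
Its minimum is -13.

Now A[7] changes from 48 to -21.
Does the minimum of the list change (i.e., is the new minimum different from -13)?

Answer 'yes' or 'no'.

Old min = -13
Change: A[7] 48 -> -21
Changed element was NOT the min; min changes only if -21 < -13.
New min = -21; changed? yes

Answer: yes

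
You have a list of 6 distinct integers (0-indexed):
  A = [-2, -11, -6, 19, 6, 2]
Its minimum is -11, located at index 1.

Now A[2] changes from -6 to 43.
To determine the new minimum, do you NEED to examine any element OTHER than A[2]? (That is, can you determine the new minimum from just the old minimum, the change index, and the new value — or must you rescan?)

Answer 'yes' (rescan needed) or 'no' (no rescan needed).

Answer: no

Derivation:
Old min = -11 at index 1
Change at index 2: -6 -> 43
Index 2 was NOT the min. New min = min(-11, 43). No rescan of other elements needed.
Needs rescan: no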